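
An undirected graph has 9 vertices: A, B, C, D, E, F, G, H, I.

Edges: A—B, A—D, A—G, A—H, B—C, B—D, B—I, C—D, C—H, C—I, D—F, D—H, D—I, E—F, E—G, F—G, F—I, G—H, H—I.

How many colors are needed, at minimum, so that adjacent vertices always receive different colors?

4

C, D, H, I are mutually adjacent (a clique of size 4), so at least 4 colors are needed.
4 colors suffice: color red → {D, G}; color blue → {A, E, I}; color green → {B, F, H}; color yellow → {C}. Every edge joins two different colors.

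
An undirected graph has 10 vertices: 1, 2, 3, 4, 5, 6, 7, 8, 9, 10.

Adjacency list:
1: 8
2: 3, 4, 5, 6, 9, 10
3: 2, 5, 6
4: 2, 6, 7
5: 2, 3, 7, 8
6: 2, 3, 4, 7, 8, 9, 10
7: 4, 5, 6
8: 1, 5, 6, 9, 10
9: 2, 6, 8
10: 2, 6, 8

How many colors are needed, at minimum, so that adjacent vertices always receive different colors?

3

4, 6, 7 are mutually adjacent, so at least 3 colors are needed.
One proper 3-coloring: 1=red, 2=blue, 3=green, 4=green, 5=red, 6=red, 7=blue, 8=blue, 9=green, 10=green. No two adjacent vertices share a color.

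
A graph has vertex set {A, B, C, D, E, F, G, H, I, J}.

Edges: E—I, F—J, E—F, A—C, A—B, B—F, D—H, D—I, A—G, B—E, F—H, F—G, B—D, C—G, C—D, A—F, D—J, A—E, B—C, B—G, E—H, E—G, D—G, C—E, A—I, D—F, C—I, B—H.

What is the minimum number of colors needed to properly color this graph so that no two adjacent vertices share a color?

5

A, B, E, F, G are mutually adjacent (a clique of size 5), so at least 5 colors are needed.
5 colors suffice: color red → {D, E}; color blue → {C, F}; color green → {B, I, J}; color yellow → {A, H}; color purple → {G}. No two adjacent vertices share a color.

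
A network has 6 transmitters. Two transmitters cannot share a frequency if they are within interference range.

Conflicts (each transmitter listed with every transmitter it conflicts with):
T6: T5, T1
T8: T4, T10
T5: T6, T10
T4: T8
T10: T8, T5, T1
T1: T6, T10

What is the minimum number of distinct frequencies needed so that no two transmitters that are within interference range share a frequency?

T10 and T1 conflict, so at least 2 frequencies are needed.
2 frequencies suffice: T6=1, T8=2, T5=2, T4=1, T10=1, T1=2. Every pair that conflicts lands in different frequencies.

2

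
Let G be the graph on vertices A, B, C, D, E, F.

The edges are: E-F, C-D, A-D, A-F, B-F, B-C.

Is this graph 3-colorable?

Yes

The chromatic number is 3. The cycle C-B-F-A-D-C has odd length 5, so it cannot be 2-colored; at least 3 colors are needed.
3 colors suffice: color 1 → {D, F}; color 2 → {A, C, E}; color 3 → {B}.
That is already a proper 3-coloring.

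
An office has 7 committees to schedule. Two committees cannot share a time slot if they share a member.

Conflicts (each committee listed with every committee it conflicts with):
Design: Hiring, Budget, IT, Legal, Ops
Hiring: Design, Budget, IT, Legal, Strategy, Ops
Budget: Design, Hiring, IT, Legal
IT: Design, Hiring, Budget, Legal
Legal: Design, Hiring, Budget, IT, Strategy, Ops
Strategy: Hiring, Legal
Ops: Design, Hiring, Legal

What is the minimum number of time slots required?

Design, Hiring, Budget, IT, Legal pairwise conflict, so at least 5 time slots are needed.
Using 5 time slots: Design=3, Hiring=1, Budget=5, IT=4, Legal=2, Strategy=3, Ops=4. No two conflicting committees share a time slot.

5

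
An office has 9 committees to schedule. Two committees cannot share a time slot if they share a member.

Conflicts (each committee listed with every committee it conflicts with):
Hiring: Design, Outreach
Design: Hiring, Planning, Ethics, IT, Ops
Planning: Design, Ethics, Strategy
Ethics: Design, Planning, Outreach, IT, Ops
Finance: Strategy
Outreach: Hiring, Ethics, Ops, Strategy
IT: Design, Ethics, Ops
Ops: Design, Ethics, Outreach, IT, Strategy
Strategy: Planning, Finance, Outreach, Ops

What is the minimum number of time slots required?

Design, Ethics, IT, Ops all conflict with each other, so at least 4 time slots are needed.
4 time slots suffice: time slot 1 → {Design, Finance, Outreach}; time slot 2 → {Hiring, Ethics, Strategy}; time slot 3 → {Planning, Ops}; time slot 4 → {IT}. Every pair that conflicts lands in different time slots.

4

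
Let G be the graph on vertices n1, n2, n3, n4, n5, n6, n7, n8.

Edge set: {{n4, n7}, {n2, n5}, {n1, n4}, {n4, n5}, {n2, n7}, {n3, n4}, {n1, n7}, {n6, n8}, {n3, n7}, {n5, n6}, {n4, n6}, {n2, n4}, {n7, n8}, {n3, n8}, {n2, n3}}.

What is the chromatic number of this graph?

4

n2, n3, n4, n7 are mutually adjacent (a clique of size 4), so at least 4 colors are needed.
4 colors suffice: color red → {n4, n8}; color blue → {n6, n7}; color green → {n1, n3, n5}; color yellow → {n2}. No two adjacent vertices share a color.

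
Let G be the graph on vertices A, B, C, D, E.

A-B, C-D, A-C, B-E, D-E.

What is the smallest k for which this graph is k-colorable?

3

The cycle A-B-E-D-C-A has odd length 5, so it cannot be 2-colored; at least 3 colors are needed.
3 colors suffice: color 1 → {A, E}; color 2 → {B, C}; color 3 → {D}. No two adjacent vertices share a color.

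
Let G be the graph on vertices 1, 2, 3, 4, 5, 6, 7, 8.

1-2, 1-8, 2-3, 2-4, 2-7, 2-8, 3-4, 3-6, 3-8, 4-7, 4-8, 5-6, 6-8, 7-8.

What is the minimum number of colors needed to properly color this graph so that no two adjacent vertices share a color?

2, 4, 7, 8 are mutually adjacent (a clique of size 4), so at least 4 colors are needed.
4 colors suffice: color a → {5, 8}; color b → {2, 6}; color c → {1, 4}; color d → {3, 7}. Each edge has distinct colors on its endpoints.

4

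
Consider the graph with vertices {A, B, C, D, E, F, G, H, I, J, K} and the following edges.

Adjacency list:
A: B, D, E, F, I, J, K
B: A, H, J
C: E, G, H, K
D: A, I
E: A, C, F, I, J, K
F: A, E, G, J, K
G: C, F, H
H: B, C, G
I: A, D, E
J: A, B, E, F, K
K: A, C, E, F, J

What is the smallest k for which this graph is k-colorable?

5

A, E, F, J, K are pairwise adjacent (a clique of size 5), so at least 5 colors are needed.
5 colors suffice: A=1, B=2, C=1, D=2, E=2, F=5, G=2, H=3, I=3, J=3, K=4. Each edge has distinct colors on its endpoints.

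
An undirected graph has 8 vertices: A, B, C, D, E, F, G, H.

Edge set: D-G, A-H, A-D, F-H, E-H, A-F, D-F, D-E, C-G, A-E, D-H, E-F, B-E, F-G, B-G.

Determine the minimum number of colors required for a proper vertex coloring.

5

A, D, E, F, H are mutually adjacent (a clique of size 5), so at least 5 colors are needed.
5 colors suffice: A=5, B=1, C=1, D=2, E=3, F=1, G=3, H=4. No two adjacent vertices share a color.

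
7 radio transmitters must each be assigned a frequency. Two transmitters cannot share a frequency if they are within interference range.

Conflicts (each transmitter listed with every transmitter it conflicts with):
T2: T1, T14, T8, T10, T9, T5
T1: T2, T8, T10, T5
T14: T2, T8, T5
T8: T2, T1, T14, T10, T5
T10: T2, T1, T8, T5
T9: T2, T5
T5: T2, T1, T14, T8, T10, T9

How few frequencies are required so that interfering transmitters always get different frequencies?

5

T2, T1, T8, T10, T5 all conflict with each other, so at least 5 frequencies are needed.
5 frequencies suffice: T2=1, T1=5, T14=4, T8=3, T10=4, T9=3, T5=2. Each listed conflict is separated.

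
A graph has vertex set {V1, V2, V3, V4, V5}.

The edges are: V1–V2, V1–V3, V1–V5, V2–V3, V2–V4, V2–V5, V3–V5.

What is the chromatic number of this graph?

4

V1, V2, V3, V5 are mutually adjacent (a clique of size 4), so at least 4 colors are needed.
One proper 4-coloring: V1=3, V2=1, V3=2, V4=2, V5=4. Every edge joins two different colors.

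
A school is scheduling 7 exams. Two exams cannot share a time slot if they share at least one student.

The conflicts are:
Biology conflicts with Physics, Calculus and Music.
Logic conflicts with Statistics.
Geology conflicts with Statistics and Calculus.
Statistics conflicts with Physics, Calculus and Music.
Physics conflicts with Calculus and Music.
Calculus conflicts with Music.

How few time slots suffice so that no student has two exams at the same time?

4

Statistics, Physics, Calculus, Music all conflict with each other, so at least 4 time slots are needed.
Using 4 time slots: Biology=1, Logic=2, Geology=3, Statistics=1, Physics=4, Calculus=2, Music=3. No two conflicting exams share a time slot.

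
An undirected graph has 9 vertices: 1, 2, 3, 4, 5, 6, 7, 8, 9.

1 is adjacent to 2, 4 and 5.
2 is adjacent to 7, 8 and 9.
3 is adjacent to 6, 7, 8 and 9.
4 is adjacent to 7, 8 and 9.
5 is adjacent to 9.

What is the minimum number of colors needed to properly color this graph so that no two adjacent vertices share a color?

2

3 and 6 are adjacent, so at least 2 colors are needed.
2 colors suffice: color a → {1, 6, 7, 8, 9}; color b → {2, 3, 4, 5}. No two adjacent vertices share a color.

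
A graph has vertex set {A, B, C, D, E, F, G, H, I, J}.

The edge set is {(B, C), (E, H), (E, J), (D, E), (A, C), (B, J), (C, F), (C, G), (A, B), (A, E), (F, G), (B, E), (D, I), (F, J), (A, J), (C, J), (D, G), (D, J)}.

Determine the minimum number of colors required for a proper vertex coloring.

A, B, C, J are mutually adjacent (a clique of size 4), so at least 4 colors are needed.
4 colors suffice: color 1 → {G, H, I, J}; color 2 → {C, E}; color 3 → {B, D, F}; color 4 → {A}. No two adjacent vertices share a color.

4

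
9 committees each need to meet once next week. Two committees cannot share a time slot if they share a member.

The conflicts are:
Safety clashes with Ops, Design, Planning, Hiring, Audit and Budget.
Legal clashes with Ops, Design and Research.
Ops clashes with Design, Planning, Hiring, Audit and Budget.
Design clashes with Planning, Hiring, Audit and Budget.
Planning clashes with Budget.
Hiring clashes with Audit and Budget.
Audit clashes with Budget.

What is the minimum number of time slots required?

Safety, Ops, Design, Hiring, Audit, Budget pairwise conflict, so at least 6 time slots are needed.
6 time slots suffice: time slot 1 → {Design, Research}; time slot 2 → {Ops}; time slot 3 → {Legal, Budget}; time slot 4 → {Safety}; time slot 5 → {Planning, Audit}; time slot 6 → {Hiring}. Each listed conflict is separated.

6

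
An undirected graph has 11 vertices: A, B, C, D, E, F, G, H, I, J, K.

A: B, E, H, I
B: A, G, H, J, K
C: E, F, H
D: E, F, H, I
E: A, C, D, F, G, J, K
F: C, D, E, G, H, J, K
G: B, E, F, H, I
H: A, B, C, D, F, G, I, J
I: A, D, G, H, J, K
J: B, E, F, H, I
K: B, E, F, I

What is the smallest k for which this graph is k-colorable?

C, E, F form a triangle, so at least 3 colors are needed.
3 colors suffice: A=3, B=2, C=3, D=3, E=1, F=2, G=3, H=1, I=2, J=3, K=3. Each edge has distinct colors on its endpoints.

3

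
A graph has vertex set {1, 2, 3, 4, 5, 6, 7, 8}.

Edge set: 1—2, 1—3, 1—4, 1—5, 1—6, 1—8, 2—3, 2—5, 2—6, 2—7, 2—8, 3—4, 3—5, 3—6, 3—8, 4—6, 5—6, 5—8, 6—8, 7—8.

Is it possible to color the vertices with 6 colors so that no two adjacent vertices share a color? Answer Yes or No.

The chromatic number is 6. 1, 2, 3, 5, 6, 8 are mutually adjacent (a clique of size 6), so at least 6 colors are needed.
6 colors suffice: color red → {4, 8}; color blue → {3, 7}; color green → {6}; color yellow → {1}; color purple → {2}; color orange → {5}.
That is already a proper 6-coloring.

Yes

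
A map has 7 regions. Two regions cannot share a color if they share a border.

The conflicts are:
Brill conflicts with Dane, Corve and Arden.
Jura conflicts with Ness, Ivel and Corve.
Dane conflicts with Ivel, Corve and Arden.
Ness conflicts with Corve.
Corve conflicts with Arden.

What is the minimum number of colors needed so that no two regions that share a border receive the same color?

4

Brill, Dane, Corve, Arden are mutually in conflict, so at least 4 colors are needed.
4 colors suffice: color 1 → {Ivel, Corve}; color 2 → {Jura, Dane}; color 3 → {Ness, Arden}; color 4 → {Brill}. Every pair that conflicts lands in different colors.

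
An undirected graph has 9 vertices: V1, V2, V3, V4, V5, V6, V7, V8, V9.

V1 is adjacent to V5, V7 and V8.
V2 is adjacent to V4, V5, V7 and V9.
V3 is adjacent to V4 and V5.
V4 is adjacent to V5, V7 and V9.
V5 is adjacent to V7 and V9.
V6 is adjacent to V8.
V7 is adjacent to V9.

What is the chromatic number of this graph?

V2, V4, V5, V7, V9 form a clique, so at least 5 colors are needed.
A valid assignment using 5 colors: V1=2, V2=4, V3=3, V4=2, V5=1, V6=2, V7=3, V8=1, V9=5. Each edge has distinct colors on its endpoints.

5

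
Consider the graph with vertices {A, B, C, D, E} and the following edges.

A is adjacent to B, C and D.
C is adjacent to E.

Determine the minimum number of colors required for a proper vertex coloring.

C and E are adjacent, so at least 2 colors are needed.
A valid assignment using 2 colors: A=1, B=2, C=2, D=2, E=1. Every edge joins two different colors.

2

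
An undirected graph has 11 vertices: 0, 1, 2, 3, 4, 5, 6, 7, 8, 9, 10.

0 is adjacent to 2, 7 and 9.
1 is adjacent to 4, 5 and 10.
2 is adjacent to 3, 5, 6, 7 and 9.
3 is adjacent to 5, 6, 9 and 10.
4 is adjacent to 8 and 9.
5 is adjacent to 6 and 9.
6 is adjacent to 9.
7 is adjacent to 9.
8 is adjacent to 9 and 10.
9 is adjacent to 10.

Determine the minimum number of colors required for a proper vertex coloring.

2, 3, 5, 6, 9 are mutually adjacent (a clique of size 5), so at least 5 colors are needed.
5 colors suffice: color red → {1, 9}; color blue → {2, 4, 10}; color green → {0, 5, 8}; color yellow → {3, 7}; color purple → {6}. No two adjacent vertices share a color.

5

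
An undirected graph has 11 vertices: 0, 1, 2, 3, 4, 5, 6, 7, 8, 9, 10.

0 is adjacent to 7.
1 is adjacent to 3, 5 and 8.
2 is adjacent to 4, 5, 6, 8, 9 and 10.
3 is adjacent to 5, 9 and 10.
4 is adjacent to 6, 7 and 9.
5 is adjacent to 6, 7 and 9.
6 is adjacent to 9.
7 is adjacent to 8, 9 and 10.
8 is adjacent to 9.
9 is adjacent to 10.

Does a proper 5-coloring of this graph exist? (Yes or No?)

Yes

The chromatic number is 4. 2, 4, 6, 9 are pairwise adjacent (a clique of size 4), so at least 4 colors are needed.
4 colors suffice: color a → {0, 1, 9}; color b → {2, 3, 7}; color c → {4, 5, 8, 10}; color d → {6}.
Since 5 ≥ 4, a proper 5-coloring certainly exists.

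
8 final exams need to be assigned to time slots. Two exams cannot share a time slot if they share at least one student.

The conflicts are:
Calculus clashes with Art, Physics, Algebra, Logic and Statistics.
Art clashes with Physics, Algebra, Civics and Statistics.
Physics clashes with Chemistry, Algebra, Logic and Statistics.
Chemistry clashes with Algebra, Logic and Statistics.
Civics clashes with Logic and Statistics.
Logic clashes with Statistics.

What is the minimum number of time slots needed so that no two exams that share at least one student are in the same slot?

Calculus, Art, Physics, Algebra all conflict with each other, so at least 4 time slots are needed.
4 time slots suffice: time slot 1 → {Physics, Civics}; time slot 2 → {Algebra, Statistics}; time slot 3 → {Calculus, Chemistry}; time slot 4 → {Art, Logic}. Every pair that conflicts lands in different time slots.

4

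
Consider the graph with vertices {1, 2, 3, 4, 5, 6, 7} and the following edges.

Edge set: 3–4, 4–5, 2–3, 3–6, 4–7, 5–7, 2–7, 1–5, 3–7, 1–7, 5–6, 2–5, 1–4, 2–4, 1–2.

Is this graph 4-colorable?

No

1, 2, 4, 5, 7 form a clique, so at least 5 colors are needed.
So 4 colors are not enough.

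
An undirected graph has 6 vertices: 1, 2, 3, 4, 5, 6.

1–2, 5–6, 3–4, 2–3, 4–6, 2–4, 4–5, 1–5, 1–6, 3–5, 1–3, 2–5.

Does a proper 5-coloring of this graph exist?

The chromatic number is 4. 1, 2, 3, 5 form a clique, so at least 4 colors are needed.
One proper 4-coloring: 1=c, 2=d, 3=b, 4=c, 5=a, 6=b.
Since 5 ≥ 4, a proper 5-coloring certainly exists.

Yes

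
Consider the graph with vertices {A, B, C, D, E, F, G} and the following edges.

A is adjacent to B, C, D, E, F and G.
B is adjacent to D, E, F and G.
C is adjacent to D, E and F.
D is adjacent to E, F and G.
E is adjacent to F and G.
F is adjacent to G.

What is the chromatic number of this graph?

A, B, D, E, F, G are pairwise adjacent (a clique of size 6), so at least 6 colors are needed.
6 colors suffice: color 1 → {D}; color 2 → {F}; color 3 → {E}; color 4 → {A}; color 5 → {B, C}; color 6 → {G}. Each edge has distinct colors on its endpoints.

6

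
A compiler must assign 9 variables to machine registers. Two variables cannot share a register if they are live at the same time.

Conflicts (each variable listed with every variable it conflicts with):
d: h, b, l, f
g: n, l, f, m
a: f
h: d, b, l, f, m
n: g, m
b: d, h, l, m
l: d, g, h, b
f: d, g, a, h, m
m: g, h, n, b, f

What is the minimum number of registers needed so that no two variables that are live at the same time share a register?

d, h, b, l are mutually in conflict, so at least 4 registers are needed.
A valid assignment using 4 registers: d=2, g=3, a=2, h=3, n=1, b=1, l=4, f=1, m=2. No two conflicting variables share a register.

4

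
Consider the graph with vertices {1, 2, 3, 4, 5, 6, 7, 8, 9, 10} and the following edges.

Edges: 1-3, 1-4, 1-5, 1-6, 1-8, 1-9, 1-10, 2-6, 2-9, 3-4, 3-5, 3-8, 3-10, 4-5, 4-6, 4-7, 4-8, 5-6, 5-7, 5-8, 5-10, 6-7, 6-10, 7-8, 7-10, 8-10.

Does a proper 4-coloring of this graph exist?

1, 3, 4, 5, 8 form a clique, so at least 5 colors are needed.
So 4 colors are not enough.

No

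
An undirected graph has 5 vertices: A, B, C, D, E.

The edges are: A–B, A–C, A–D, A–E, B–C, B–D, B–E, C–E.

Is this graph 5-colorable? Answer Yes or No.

Yes

The chromatic number is 4. A, B, C, E are mutually adjacent (a clique of size 4), so at least 4 colors are needed.
4 colors suffice: A=red, B=blue, C=yellow, D=green, E=green.
Since 5 ≥ 4, a proper 5-coloring certainly exists.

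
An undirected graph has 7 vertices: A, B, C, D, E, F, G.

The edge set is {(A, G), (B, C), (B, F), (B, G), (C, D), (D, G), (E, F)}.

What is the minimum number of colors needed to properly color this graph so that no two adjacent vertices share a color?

2

B and F are adjacent, so at least 2 colors are needed.
A valid assignment using 2 colors: A=1, B=1, C=2, D=1, E=1, F=2, G=2. No two adjacent vertices share a color.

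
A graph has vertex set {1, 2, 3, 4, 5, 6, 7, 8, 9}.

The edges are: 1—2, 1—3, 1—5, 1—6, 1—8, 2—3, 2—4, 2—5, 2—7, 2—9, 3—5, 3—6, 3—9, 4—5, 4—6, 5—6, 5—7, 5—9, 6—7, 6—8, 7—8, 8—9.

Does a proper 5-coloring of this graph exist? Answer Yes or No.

The chromatic number is 4. 1, 3, 5, 6 are pairwise adjacent (a clique of size 4), so at least 4 colors are needed.
4 colors suffice: color a → {5, 8}; color b → {2, 6}; color c → {1, 4, 7, 9}; color d → {3}.
Since 5 ≥ 4, a proper 5-coloring certainly exists.

Yes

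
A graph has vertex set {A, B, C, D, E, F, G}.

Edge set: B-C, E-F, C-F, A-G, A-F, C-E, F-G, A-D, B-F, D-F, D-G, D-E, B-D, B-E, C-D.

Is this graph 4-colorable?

No

B, C, D, E, F form a clique, so at least 5 colors are needed.
So 4 colors are not enough.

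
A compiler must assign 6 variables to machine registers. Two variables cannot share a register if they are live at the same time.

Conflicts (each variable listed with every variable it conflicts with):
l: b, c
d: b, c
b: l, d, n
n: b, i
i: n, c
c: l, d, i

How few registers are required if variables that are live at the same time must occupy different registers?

The cycle i-c-l-b-n-i has odd length 5, so it cannot be 2-colored; at least 3 registers are needed.
3 registers suffice: register 1 → {b, c}; register 2 → {l, d, n}; register 3 → {i}. Every pair that conflicts lands in different registers.

3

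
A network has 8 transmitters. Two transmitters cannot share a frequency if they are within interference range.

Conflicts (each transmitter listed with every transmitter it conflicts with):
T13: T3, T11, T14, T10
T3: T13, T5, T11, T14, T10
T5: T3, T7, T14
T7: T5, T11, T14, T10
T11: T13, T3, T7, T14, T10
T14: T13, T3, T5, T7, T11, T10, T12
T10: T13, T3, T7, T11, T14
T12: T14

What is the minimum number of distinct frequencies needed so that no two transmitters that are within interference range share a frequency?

5

T13, T3, T11, T14, T10 are mutually in conflict, so at least 5 frequencies are needed.
A valid assignment using 5 frequencies: T13=5, T3=4, T5=2, T7=4, T11=3, T14=1, T10=2, T12=2. Each listed conflict is separated.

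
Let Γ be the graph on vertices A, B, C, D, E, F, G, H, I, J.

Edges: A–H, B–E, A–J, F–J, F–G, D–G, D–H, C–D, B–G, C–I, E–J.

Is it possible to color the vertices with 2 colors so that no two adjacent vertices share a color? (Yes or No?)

No

The cycle F-G-B-E-J-F has odd length 5, so it cannot be 2-colored; at least 3 colors are needed.
So 2 colors are not enough.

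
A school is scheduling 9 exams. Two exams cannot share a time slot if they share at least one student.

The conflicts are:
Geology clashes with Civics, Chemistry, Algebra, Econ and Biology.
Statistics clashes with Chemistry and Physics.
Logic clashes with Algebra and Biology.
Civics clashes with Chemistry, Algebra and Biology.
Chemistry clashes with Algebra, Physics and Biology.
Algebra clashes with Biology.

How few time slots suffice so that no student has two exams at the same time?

Geology, Civics, Chemistry, Algebra, Biology all conflict with each other, so at least 5 time slots are needed.
5 time slots suffice: time slot 1 → {Logic, Chemistry, Econ}; time slot 2 → {Physics, Biology}; time slot 3 → {Statistics, Algebra}; time slot 4 → {Geology}; time slot 5 → {Civics}. Each listed conflict is separated.

5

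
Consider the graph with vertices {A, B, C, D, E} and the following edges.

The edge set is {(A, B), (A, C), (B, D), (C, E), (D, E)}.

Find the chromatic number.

The cycle D-E-C-A-B-D has odd length 5, so it cannot be 2-colored; at least 3 colors are needed.
A valid assignment using 3 colors: A=2, B=1, C=1, D=3, E=2. No two adjacent vertices share a color.

3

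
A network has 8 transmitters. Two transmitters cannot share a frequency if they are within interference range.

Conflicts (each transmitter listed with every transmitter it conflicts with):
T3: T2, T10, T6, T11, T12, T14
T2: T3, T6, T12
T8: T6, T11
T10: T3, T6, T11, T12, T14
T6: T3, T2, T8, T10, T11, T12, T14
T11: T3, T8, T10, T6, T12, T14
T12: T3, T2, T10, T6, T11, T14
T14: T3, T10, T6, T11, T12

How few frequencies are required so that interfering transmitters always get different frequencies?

T3, T10, T6, T11, T12, T14 are mutually in conflict, so at least 6 frequencies are needed.
A valid assignment using 6 frequencies: T3=2, T2=4, T8=2, T10=6, T6=1, T11=4, T12=3, T14=5. Every pair that conflicts lands in different frequencies.

6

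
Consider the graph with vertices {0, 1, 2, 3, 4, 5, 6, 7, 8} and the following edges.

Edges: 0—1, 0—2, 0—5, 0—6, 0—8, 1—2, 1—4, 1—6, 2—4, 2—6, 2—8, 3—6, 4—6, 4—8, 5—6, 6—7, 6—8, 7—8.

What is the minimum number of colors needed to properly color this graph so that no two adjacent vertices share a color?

4

0, 2, 6, 8 form a clique, so at least 4 colors are needed.
4 colors suffice: color red → {6}; color blue → {1, 3, 5, 8}; color green → {0, 4, 7}; color yellow → {2}. No two adjacent vertices share a color.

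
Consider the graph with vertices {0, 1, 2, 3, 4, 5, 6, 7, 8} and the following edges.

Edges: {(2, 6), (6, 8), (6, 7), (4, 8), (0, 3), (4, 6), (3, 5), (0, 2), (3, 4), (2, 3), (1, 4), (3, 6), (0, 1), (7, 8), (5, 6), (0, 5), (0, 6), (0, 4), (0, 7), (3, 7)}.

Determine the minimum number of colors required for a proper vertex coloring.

4

0, 3, 6, 7 are mutually adjacent (a clique of size 4), so at least 4 colors are needed.
A valid assignment using 4 colors: 0=red, 1=blue, 2=yellow, 3=green, 4=yellow, 5=yellow, 6=blue, 7=yellow, 8=red. Each edge has distinct colors on its endpoints.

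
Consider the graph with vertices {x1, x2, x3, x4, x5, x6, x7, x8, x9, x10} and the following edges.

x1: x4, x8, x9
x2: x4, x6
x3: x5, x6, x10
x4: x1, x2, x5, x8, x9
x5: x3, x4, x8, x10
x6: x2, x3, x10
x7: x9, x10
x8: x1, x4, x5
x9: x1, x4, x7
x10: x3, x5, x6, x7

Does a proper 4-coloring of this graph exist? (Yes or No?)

Yes

The chromatic number is 3. x1, x4, x8 form a triangle, so at least 3 colors are needed.
3 colors suffice: color 1 → {x4, x10}; color 2 → {x1, x5, x6, x7}; color 3 → {x2, x3, x8, x9}.
Since 4 ≥ 3, a proper 4-coloring certainly exists.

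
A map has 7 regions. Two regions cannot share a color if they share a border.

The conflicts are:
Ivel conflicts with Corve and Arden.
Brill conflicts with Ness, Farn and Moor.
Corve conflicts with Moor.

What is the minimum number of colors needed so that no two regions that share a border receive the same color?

Brill and Farn conflict, so at least 2 colors are needed.
2 colors suffice: color 1 → {Brill, Corve, Arden}; color 2 → {Ivel, Ness, Farn, Moor}. Each listed conflict is separated.

2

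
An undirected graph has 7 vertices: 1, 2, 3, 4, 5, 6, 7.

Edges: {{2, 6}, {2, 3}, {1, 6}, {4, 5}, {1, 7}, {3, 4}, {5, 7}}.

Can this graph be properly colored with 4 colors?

Yes

The chromatic number is 3. The cycle 5-4-3-2-6-1-7-5 has odd length 7, so it cannot be 2-colored; at least 3 colors are needed.
3 colors suffice: color red → {1, 2, 5}; color blue → {4, 6, 7}; color green → {3}.
Since 4 ≥ 3, a proper 4-coloring certainly exists.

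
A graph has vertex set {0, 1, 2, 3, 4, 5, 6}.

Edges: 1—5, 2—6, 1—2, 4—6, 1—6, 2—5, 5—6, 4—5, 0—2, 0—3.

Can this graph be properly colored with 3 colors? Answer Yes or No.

1, 2, 5, 6 are mutually adjacent (a clique of size 4), so at least 4 colors are needed.
So 3 colors are not enough.

No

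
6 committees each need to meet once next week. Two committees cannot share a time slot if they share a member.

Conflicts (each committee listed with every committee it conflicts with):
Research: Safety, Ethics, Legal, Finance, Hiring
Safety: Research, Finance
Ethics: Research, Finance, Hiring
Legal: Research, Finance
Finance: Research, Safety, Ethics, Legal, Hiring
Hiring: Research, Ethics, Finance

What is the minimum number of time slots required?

Research, Ethics, Finance, Hiring all conflict with each other, so at least 4 time slots are needed.
4 time slots suffice: time slot 1 → {Research}; time slot 2 → {Finance}; time slot 3 → {Safety, Legal, Hiring}; time slot 4 → {Ethics}. Every pair that conflicts lands in different time slots.

4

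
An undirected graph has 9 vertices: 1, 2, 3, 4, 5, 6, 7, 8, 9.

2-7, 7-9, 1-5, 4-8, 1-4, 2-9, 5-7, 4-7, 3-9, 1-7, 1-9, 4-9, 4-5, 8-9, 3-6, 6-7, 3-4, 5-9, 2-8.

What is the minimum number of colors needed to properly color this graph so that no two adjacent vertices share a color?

5

1, 4, 5, 7, 9 are mutually adjacent (a clique of size 5), so at least 5 colors are needed.
A valid assignment using 5 colors: 1=purple, 2=green, 3=blue, 4=green, 5=yellow, 6=red, 7=blue, 8=blue, 9=red. Each edge has distinct colors on its endpoints.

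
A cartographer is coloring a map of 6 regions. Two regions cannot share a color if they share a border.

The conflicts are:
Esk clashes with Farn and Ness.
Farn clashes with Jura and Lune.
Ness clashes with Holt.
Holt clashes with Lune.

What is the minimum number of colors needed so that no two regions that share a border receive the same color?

3

The cycle Holt-Ness-Esk-Farn-Lune-Holt has odd length 5, so it cannot be 2-colored; at least 3 colors are needed.
3 colors suffice: color 1 → {Farn, Ness}; color 2 → {Esk, Jura, Lune}; color 3 → {Holt}. No two conflicting regions share a color.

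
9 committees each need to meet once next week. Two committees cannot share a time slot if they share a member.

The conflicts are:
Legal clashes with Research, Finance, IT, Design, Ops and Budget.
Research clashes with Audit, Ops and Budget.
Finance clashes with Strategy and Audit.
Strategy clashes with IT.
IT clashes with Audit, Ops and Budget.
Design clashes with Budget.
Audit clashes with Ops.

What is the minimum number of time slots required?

3

Legal, IT, Ops all conflict with each other, so at least 3 time slots are needed.
3 time slots suffice: time slot 1 → {Legal, Strategy, Audit}; time slot 2 → {Research, Finance, IT, Design}; time slot 3 → {Ops, Budget}. Every pair that conflicts lands in different time slots.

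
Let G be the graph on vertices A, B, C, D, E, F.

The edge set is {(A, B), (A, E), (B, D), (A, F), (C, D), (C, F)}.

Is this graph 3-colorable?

The chromatic number is 3. The cycle A-B-D-C-F-A has odd length 5, so it cannot be 2-colored; at least 3 colors are needed.
3 colors suffice: color 1 → {A, D}; color 2 → {B, C, E}; color 3 → {F}.
That is already a proper 3-coloring.

Yes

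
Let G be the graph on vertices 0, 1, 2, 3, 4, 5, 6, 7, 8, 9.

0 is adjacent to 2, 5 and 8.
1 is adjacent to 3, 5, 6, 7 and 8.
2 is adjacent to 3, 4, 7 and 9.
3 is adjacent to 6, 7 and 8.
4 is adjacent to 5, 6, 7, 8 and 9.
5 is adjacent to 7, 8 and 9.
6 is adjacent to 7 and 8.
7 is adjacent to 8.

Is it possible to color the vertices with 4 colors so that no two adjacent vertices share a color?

No

1, 3, 6, 7, 8 are mutually adjacent (a clique of size 5), so at least 5 colors are needed.
So 4 colors are not enough.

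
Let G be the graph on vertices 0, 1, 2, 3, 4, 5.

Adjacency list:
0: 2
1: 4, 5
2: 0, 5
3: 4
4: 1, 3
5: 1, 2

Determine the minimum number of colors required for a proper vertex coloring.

1 and 4 are adjacent, so at least 2 colors are needed.
2 colors suffice: color a → {0, 4, 5}; color b → {1, 2, 3}. Each edge has distinct colors on its endpoints.

2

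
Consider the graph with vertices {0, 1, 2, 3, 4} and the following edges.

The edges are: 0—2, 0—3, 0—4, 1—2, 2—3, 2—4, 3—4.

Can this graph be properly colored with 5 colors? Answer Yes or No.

The chromatic number is 4. 0, 2, 3, 4 are mutually adjacent (a clique of size 4), so at least 4 colors are needed.
4 colors suffice: color a → {2}; color b → {1, 4}; color c → {0}; color d → {3}.
Since 5 ≥ 4, a proper 5-coloring certainly exists.

Yes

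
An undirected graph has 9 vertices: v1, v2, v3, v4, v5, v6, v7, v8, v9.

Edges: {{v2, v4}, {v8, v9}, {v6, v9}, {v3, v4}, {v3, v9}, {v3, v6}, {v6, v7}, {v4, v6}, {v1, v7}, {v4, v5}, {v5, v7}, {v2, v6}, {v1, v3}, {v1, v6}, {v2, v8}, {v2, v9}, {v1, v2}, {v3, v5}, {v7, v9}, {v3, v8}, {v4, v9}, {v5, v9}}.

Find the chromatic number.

v3, v4, v6, v9 are mutually adjacent (a clique of size 4), so at least 4 colors are needed.
4 colors suffice: color red → {v1, v9}; color blue → {v5, v6, v8}; color green → {v2, v3, v7}; color yellow → {v4}. Every edge joins two different colors.

4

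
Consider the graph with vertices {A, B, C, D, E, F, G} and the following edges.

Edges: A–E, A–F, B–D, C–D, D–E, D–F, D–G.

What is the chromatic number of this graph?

2

D and G are adjacent, so at least 2 colors are needed.
2 colors suffice: color red → {A, D}; color blue → {B, C, E, F, G}. No two adjacent vertices share a color.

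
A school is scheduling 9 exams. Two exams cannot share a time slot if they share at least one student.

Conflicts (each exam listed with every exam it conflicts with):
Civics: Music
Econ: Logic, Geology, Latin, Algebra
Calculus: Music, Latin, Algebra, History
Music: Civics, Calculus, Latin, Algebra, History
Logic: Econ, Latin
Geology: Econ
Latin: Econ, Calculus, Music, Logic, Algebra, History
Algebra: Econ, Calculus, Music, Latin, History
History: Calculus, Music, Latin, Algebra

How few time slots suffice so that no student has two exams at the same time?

Calculus, Music, Latin, Algebra, History all conflict with each other, so at least 5 time slots are needed.
Using 5 time slots: Civics=1, Econ=2, Calculus=4, Music=2, Logic=3, Geology=1, Latin=1, Algebra=3, History=5. Each listed conflict is separated.

5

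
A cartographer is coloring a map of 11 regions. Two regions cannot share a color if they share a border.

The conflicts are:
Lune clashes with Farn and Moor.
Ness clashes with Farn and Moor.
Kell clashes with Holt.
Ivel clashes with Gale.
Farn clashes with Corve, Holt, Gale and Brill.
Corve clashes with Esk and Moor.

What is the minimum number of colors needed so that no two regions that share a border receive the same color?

Ness and Moor conflict, so at least 2 colors are needed.
2 colors suffice: color 1 → {Kell, Ivel, Farn, Esk, Moor}; color 2 → {Lune, Ness, Corve, Holt, Gale, Brill}. Each listed conflict is separated.

2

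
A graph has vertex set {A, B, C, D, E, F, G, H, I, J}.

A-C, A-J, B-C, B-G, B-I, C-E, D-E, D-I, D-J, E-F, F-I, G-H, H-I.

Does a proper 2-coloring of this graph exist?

The cycle D-E-C-A-J-D has odd length 5, so it cannot be 2-colored; at least 3 colors are needed.
So 2 colors are not enough.

No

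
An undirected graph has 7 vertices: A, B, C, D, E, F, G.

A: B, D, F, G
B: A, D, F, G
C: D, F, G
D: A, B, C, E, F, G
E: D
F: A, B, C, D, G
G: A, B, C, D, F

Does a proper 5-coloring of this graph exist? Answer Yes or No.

The chromatic number is 5. A, B, D, F, G form a clique, so at least 5 colors are needed.
5 colors suffice: color 1 → {D}; color 2 → {E, F}; color 3 → {G}; color 4 → {B, C}; color 5 → {A}.
That is already a proper 5-coloring.

Yes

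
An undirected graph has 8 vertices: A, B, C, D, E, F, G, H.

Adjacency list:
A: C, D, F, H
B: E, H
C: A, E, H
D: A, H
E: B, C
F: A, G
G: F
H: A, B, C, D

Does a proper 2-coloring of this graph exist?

A, C, H are mutually adjacent, so at least 3 colors are needed.
So 2 colors are not enough.

No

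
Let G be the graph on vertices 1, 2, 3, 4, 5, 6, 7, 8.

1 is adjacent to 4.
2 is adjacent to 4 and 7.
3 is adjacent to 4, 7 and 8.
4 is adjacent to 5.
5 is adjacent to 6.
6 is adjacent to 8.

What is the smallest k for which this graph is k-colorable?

The cycle 6-8-3-4-5-6 has odd length 5, so it cannot be 2-colored; at least 3 colors are needed.
3 colors suffice: 1=blue, 2=blue, 3=blue, 4=red, 5=green, 6=blue, 7=red, 8=red. Every edge joins two different colors.

3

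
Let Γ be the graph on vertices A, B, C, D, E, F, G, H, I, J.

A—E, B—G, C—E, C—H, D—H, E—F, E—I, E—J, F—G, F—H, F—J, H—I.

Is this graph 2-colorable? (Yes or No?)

No

E, F, J form a triangle, so at least 3 colors are needed.
So 2 colors are not enough.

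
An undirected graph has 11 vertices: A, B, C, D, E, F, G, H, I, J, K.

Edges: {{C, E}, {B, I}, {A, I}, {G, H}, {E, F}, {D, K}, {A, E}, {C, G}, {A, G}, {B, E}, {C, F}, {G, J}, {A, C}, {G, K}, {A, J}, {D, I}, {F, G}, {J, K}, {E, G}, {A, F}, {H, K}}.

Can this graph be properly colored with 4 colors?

A, C, E, F, G are mutually adjacent (a clique of size 5), so at least 5 colors are needed.
So 4 colors are not enough.

No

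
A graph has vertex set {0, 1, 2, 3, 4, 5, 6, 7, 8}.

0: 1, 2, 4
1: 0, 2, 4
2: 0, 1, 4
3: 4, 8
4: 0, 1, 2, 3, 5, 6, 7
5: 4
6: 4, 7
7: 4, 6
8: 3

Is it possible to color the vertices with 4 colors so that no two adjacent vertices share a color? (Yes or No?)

The chromatic number is 4. 0, 1, 2, 4 are pairwise adjacent (a clique of size 4), so at least 4 colors are needed.
A valid assignment using 4 colors: 0=d, 1=c, 2=b, 3=b, 4=a, 5=b, 6=b, 7=c, 8=a.
That is already a proper 4-coloring.

Yes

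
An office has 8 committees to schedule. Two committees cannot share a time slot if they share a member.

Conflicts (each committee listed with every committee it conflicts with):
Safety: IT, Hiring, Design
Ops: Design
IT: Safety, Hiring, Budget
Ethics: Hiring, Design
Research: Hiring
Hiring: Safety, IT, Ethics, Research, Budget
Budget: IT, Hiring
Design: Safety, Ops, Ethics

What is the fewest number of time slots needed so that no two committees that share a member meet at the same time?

3

IT, Hiring, Budget are mutually in conflict, so at least 3 time slots are needed.
3 time slots suffice: Safety=2, Ops=2, IT=3, Ethics=2, Research=2, Hiring=1, Budget=2, Design=1. Every pair that conflicts lands in different time slots.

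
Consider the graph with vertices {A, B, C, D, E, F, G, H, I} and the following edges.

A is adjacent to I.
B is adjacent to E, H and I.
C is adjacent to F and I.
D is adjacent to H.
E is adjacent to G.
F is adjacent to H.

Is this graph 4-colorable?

The chromatic number is 3. The cycle F-H-B-I-C-F has odd length 5, so it cannot be 2-colored; at least 3 colors are needed.
3 colors suffice: color red → {A, B, D, F, G}; color blue → {E, H, I}; color green → {C}.
Since 4 ≥ 3, a proper 4-coloring certainly exists.

Yes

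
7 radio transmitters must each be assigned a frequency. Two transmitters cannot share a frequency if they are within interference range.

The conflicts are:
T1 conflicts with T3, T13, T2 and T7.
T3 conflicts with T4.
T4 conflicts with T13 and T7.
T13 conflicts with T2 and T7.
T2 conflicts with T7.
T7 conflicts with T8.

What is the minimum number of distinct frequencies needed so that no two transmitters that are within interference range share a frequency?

4

T1, T13, T2, T7 are mutually in conflict, so at least 4 frequencies are needed.
4 frequencies suffice: frequency 1 → {T3, T7}; frequency 2 → {T13, T8}; frequency 3 → {T1, T4}; frequency 4 → {T2}. No two conflicting transmitters share a frequency.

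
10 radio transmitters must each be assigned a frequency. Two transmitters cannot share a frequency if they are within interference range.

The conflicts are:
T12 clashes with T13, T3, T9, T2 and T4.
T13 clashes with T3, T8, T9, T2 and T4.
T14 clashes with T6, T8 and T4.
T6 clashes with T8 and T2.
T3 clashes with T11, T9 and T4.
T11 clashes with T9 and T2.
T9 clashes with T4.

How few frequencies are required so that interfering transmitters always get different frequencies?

5

T12, T13, T3, T9, T4 all conflict with each other, so at least 5 frequencies are needed.
5 frequencies suffice: frequency 1 → {T13, T14, T11}; frequency 2 → {T8, T9, T2}; frequency 3 → {T6, T3}; frequency 4 → {T12}; frequency 5 → {T4}. Each listed conflict is separated.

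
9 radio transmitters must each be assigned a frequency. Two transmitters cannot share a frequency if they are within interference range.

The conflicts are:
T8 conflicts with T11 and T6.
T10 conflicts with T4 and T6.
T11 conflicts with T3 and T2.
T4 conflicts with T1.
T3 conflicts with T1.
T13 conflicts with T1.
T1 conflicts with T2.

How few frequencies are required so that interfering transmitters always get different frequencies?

The cycle T6-T10-T4-T1-T2-T11-T8-T6 has odd length 7, so it cannot be 2-colored; at least 3 frequencies are needed.
3 frequencies suffice: frequency 1 → {T10, T11, T1}; frequency 2 → {T4, T3, T13, T2, T6}; frequency 3 → {T8}. No two conflicting transmitters share a frequency.

3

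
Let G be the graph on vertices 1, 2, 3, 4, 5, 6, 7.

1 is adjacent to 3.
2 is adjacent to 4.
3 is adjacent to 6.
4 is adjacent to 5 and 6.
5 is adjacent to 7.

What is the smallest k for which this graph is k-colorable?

5 and 7 are adjacent, so at least 2 colors are needed.
2 colors suffice: color red → {3, 4, 7}; color blue → {1, 2, 5, 6}. No two adjacent vertices share a color.

2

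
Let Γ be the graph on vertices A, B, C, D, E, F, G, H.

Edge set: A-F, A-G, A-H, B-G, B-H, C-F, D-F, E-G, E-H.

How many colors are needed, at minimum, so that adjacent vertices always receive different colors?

E and G are adjacent, so at least 2 colors are needed.
2 colors suffice: color red → {F, G, H}; color blue → {A, B, C, D, E}. Each edge has distinct colors on its endpoints.

2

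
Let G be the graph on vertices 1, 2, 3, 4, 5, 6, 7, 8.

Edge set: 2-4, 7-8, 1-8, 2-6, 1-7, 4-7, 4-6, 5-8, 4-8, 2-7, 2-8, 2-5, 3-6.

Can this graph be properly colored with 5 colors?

The chromatic number is 4. 2, 4, 7, 8 form a clique, so at least 4 colors are needed.
4 colors suffice: 1=b, 2=b, 3=b, 4=c, 5=c, 6=a, 7=d, 8=a.
Since 5 ≥ 4, a proper 5-coloring certainly exists.

Yes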